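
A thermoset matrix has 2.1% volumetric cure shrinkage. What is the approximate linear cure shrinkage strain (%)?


Linear shrinkage ≈ vol_shrink/3 = 2.1/3 = 0.7%

0.7%


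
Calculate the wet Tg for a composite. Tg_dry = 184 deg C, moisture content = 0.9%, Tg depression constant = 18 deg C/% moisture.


Tg_wet = Tg_dry - k*moisture = 184 - 18*0.9 = 167.8 deg C

167.8 deg C


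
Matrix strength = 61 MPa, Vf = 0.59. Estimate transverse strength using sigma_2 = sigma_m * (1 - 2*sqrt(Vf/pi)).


factor = 1 - 2*sqrt(0.59/pi) = 0.1333
sigma_2 = 61 * 0.1333 = 8.13 MPa

8.13 MPa


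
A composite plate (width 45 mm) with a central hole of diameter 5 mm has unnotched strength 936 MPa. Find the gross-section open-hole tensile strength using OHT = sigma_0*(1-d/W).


OHT = sigma_0*(1-d/W) = 936*(1-5/45) = 832.0 MPa

832.0 MPa


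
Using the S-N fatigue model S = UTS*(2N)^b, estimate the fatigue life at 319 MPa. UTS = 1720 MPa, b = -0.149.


N = 0.5 * (S/UTS)^(1/b) = 0.5 * (319/1720)^(1/-0.149) = 40734.4360 cycles

40734.4360 cycles


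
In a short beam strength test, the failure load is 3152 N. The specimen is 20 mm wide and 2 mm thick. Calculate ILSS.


ILSS = 3F/(4bh) = 3*3152/(4*20*2) = 59.1 MPa

59.1 MPa


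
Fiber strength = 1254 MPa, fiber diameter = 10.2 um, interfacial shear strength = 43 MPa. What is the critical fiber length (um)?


Lc = sigma_f * d / (2 * tau_i) = 1254 * 10.2 / (2 * 43) = 148.7 um

148.7 um


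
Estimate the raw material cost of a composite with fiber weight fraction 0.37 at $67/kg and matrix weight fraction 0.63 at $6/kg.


Cost = cost_f*Wf + cost_m*Wm = 67*0.37 + 6*0.63 = $28.57/kg

$28.57/kg


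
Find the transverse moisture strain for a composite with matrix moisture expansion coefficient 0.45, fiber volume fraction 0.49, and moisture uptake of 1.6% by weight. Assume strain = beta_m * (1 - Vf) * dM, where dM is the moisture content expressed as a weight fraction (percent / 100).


dM = 1.6/100 = 0.016
strain = beta_m * (1-Vf) * dM = 0.45 * 0.51 * 0.016 = 0.003672

0.003672


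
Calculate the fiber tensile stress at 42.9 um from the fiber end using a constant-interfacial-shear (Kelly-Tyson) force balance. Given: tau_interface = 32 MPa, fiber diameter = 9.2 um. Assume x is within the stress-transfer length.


Force balance: sigma_f * (pi*d^2/4) = tau * (pi*d) * x  ->  sigma_f = 4 * tau * x / d
sigma_f = 4 * 32 * 42.9 / 9.2 = 596.9 MPa

596.9 MPa


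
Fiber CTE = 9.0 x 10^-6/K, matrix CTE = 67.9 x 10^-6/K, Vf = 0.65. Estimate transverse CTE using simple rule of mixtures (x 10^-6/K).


alpha_2 = alpha_f*Vf + alpha_m*(1-Vf) = 9.0*0.65 + 67.9*0.35 = 29.6 x 10^-6/K

29.6 x 10^-6/K


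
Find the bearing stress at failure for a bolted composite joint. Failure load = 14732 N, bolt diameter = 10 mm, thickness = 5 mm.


sigma_br = F/(d*h) = 14732/(10*5) = 294.6 MPa

294.6 MPa


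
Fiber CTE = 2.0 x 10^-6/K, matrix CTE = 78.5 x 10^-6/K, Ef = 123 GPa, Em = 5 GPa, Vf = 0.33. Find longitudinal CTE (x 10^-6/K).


E1 = Ef*Vf + Em*(1-Vf) = 43.94
alpha_1 = (alpha_f*Ef*Vf + alpha_m*Em*(1-Vf))/E1 = 7.83 x 10^-6/K

7.83 x 10^-6/K


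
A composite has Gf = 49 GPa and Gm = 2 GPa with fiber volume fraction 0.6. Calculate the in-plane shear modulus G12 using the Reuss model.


1/G12 = Vf/Gf + (1-Vf)/Gm = 0.6/49 + 0.4/2
G12 = 4.71 GPa

4.71 GPa


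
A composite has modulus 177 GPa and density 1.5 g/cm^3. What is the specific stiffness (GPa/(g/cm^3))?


Specific stiffness = E/rho = 177/1.5 = 118.0 GPa/(g/cm^3)

118.0 GPa/(g/cm^3)


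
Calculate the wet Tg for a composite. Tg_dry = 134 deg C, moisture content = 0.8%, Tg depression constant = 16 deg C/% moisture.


Tg_wet = Tg_dry - k*moisture = 134 - 16*0.8 = 121.2 deg C

121.2 deg C


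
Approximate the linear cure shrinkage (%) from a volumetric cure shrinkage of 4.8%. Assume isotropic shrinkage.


Linear shrinkage ≈ vol_shrink/3 = 4.8/3 = 1.6%

1.6%


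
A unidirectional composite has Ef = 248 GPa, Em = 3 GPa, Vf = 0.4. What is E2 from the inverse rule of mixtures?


1/E2 = Vf/Ef + (1-Vf)/Em = 0.4/248 + 0.6/3
E2 = 4.96 GPa

4.96 GPa


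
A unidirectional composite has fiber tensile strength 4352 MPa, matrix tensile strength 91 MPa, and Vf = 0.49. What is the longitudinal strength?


sigma_1 = sigma_f*Vf + sigma_m*(1-Vf) = 4352*0.49 + 91*0.51 = 2178.9 MPa

2178.9 MPa


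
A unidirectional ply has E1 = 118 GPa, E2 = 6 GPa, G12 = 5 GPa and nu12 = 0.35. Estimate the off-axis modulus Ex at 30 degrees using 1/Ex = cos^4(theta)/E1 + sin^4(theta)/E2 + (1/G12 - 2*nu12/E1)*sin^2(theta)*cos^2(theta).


cos^4(30) = 0.5625, sin^4(30) = 0.0625, sin^2(30)*cos^2(30) = 0.1875
1/G12 - 2*nu12/E1 = 1/5 - 2*0.35/118 = 0.194068 GPa^-1
1/Ex = 0.5625/118 + 0.0625/6 + 0.194068*0.1875 = 0.0515713 GPa^-1
Ex = 19.39 GPa

19.39 GPa


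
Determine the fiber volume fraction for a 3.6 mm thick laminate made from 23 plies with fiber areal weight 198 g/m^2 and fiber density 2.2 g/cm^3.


Vf = n * FAW / (rho_f * h * 1000) = 23 * 198 / (2.2 * 3.6 * 1000) = 0.575

0.575


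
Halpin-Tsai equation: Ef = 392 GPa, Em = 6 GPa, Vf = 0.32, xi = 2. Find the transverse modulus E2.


eta = (Ef/Em - 1)/(Ef/Em + xi) = (65.3333 - 1)/(65.3333 + 2) = 0.9554
E2 = Em*(1+xi*eta*Vf)/(1-eta*Vf) = 13.93 GPa

13.93 GPa


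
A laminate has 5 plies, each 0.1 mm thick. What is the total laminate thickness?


h = n * t_ply = 5 * 0.1 = 0.5 mm

0.5 mm


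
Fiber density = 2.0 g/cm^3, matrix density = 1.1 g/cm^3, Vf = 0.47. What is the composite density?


rho_c = rho_f*Vf + rho_m*(1-Vf) = 2.0*0.47 + 1.1*0.53 = 1.523 g/cm^3

1.523 g/cm^3


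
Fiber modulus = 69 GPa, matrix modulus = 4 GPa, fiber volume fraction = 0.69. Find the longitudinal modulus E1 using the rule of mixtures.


E1 = Ef*Vf + Em*(1-Vf) = 69*0.69 + 4*0.31 = 48.85 GPa

48.85 GPa


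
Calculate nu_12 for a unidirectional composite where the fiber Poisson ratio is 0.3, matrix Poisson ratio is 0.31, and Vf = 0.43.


nu_12 = nu_f*Vf + nu_m*(1-Vf) = 0.3*0.43 + 0.31*0.57 = 0.3057

0.3057


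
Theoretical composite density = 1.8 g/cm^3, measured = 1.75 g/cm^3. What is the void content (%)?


Void% = (rho_theo - rho_actual)/rho_theo * 100 = (1.8 - 1.75)/1.8 * 100 = 2.78%

2.78%


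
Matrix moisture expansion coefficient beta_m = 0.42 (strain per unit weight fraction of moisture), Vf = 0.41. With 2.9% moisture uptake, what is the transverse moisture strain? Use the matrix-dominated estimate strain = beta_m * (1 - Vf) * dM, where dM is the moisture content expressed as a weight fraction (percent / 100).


dM = 2.9/100 = 0.029
strain = beta_m * (1-Vf) * dM = 0.42 * 0.59 * 0.029 = 0.0071862

0.0071862


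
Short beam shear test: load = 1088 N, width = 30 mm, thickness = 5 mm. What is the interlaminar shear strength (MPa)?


ILSS = 3F/(4bh) = 3*1088/(4*30*5) = 5.44 MPa

5.44 MPa


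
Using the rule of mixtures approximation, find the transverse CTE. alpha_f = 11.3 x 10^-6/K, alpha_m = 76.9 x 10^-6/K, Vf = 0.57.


alpha_2 = alpha_f*Vf + alpha_m*(1-Vf) = 11.3*0.57 + 76.9*0.43 = 39.5 x 10^-6/K

39.5 x 10^-6/K


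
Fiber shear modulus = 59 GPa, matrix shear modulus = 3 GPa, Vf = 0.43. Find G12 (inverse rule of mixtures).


1/G12 = Vf/Gf + (1-Vf)/Gm = 0.43/59 + 0.57/3
G12 = 5.07 GPa

5.07 GPa


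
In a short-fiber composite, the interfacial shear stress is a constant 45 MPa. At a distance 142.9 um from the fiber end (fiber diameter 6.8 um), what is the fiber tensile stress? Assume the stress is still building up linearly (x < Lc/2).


Force balance: sigma_f * (pi*d^2/4) = tau * (pi*d) * x  ->  sigma_f = 4 * tau * x / d
sigma_f = 4 * 45 * 142.9 / 6.8 = 3782.6 MPa

3782.6 MPa


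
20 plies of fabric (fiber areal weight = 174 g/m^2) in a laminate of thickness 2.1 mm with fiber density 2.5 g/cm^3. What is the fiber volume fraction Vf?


Vf = n * FAW / (rho_f * h * 1000) = 20 * 174 / (2.5 * 2.1 * 1000) = 0.6629

0.6629


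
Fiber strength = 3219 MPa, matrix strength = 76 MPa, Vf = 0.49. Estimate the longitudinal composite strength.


sigma_1 = sigma_f*Vf + sigma_m*(1-Vf) = 3219*0.49 + 76*0.51 = 1616.1 MPa

1616.1 MPa


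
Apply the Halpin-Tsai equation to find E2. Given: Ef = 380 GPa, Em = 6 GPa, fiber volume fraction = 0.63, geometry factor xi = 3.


eta = (Ef/Em - 1)/(Ef/Em + xi) = (63.3333 - 1)/(63.3333 + 3) = 0.9397
E2 = Em*(1+xi*eta*Vf)/(1-eta*Vf) = 40.82 GPa

40.82 GPa


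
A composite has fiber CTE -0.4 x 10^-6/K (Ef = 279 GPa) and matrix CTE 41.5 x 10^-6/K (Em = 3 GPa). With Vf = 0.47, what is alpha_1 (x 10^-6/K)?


E1 = Ef*Vf + Em*(1-Vf) = 132.72
alpha_1 = (alpha_f*Ef*Vf + alpha_m*Em*(1-Vf))/E1 = 0.1 x 10^-6/K

0.1 x 10^-6/K


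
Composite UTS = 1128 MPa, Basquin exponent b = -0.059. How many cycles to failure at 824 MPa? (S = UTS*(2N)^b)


N = 0.5 * (S/UTS)^(1/b) = 0.5 * (824/1128)^(1/-0.059) = 102.4536 cycles

102.4536 cycles


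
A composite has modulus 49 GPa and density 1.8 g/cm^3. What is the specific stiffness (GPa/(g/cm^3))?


Specific stiffness = E/rho = 49/1.8 = 27.2 GPa/(g/cm^3)

27.2 GPa/(g/cm^3)


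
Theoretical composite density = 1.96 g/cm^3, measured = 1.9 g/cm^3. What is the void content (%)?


Void% = (rho_theo - rho_actual)/rho_theo * 100 = (1.96 - 1.9)/1.96 * 100 = 3.06%

3.06%


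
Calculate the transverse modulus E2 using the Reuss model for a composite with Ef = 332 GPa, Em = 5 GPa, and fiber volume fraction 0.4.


1/E2 = Vf/Ef + (1-Vf)/Em = 0.4/332 + 0.6/5
E2 = 8.25 GPa

8.25 GPa


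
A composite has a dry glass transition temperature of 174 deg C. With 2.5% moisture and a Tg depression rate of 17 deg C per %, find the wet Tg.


Tg_wet = Tg_dry - k*moisture = 174 - 17*2.5 = 131.5 deg C

131.5 deg C


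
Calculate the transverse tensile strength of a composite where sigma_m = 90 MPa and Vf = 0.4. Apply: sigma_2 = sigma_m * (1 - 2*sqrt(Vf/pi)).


factor = 1 - 2*sqrt(0.4/pi) = 0.2864
sigma_2 = 90 * 0.2864 = 25.77 MPa

25.77 MPa


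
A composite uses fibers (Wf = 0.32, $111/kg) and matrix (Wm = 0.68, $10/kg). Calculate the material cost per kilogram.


Cost = cost_f*Wf + cost_m*Wm = 111*0.32 + 10*0.68 = $42.32/kg

$42.32/kg


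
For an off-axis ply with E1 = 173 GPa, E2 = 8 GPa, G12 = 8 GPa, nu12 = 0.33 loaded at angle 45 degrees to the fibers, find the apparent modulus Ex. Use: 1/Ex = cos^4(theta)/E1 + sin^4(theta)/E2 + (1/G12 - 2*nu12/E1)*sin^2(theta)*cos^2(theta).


cos^4(45) = 0.25, sin^4(45) = 0.25, sin^2(45)*cos^2(45) = 0.25
1/G12 - 2*nu12/E1 = 1/8 - 2*0.33/173 = 0.121185 GPa^-1
1/Ex = 0.25/173 + 0.25/8 + 0.121185*0.25 = 0.0629913 GPa^-1
Ex = 15.88 GPa

15.88 GPa


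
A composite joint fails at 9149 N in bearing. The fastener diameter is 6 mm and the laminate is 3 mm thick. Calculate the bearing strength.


sigma_br = F/(d*h) = 9149/(6*3) = 508.3 MPa

508.3 MPa


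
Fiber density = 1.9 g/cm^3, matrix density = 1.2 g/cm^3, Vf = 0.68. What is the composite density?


rho_c = rho_f*Vf + rho_m*(1-Vf) = 1.9*0.68 + 1.2*0.32 = 1.676 g/cm^3

1.676 g/cm^3


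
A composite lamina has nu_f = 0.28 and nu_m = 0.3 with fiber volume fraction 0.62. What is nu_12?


nu_12 = nu_f*Vf + nu_m*(1-Vf) = 0.28*0.62 + 0.3*0.38 = 0.2876

0.2876


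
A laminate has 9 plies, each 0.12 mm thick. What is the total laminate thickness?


h = n * t_ply = 9 * 0.12 = 1.08 mm

1.08 mm


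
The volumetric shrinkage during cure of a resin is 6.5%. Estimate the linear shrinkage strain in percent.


Linear shrinkage ≈ vol_shrink/3 = 6.5/3 = 2.167%

2.167%


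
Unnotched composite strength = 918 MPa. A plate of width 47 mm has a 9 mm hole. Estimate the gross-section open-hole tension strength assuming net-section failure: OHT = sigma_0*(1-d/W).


OHT = sigma_0*(1-d/W) = 918*(1-9/47) = 742.2 MPa

742.2 MPa


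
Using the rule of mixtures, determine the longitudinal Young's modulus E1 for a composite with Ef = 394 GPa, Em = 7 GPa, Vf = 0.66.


E1 = Ef*Vf + Em*(1-Vf) = 394*0.66 + 7*0.34 = 262.42 GPa

262.42 GPa


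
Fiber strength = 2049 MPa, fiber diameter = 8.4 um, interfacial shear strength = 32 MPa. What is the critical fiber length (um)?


Lc = sigma_f * d / (2 * tau_i) = 2049 * 8.4 / (2 * 32) = 268.9 um

268.9 um


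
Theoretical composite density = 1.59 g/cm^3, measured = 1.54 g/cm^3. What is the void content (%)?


Void% = (rho_theo - rho_actual)/rho_theo * 100 = (1.59 - 1.54)/1.59 * 100 = 3.14%

3.14%


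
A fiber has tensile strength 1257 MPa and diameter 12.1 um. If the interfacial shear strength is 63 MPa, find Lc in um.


Lc = sigma_f * d / (2 * tau_i) = 1257 * 12.1 / (2 * 63) = 120.7 um

120.7 um


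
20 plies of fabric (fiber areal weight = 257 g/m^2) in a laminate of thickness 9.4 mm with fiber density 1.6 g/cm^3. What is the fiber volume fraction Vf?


Vf = n * FAW / (rho_f * h * 1000) = 20 * 257 / (1.6 * 9.4 * 1000) = 0.3418

0.3418


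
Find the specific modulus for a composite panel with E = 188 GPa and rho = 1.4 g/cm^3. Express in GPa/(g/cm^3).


Specific stiffness = E/rho = 188/1.4 = 134.3 GPa/(g/cm^3)

134.3 GPa/(g/cm^3)


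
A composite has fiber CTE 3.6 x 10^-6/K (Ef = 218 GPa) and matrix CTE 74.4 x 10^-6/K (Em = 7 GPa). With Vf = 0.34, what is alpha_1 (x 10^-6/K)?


E1 = Ef*Vf + Em*(1-Vf) = 78.74
alpha_1 = (alpha_f*Ef*Vf + alpha_m*Em*(1-Vf))/E1 = 7.75 x 10^-6/K

7.75 x 10^-6/K


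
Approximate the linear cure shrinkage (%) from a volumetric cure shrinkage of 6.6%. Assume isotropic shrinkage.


Linear shrinkage ≈ vol_shrink/3 = 6.6/3 = 2.2%

2.2%


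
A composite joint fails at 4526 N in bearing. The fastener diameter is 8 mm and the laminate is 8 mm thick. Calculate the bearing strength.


sigma_br = F/(d*h) = 4526/(8*8) = 70.7 MPa

70.7 MPa


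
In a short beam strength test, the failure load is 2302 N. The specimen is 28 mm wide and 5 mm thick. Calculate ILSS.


ILSS = 3F/(4bh) = 3*2302/(4*28*5) = 12.33 MPa

12.33 MPa


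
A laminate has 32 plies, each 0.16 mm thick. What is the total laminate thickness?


h = n * t_ply = 32 * 0.16 = 5.12 mm

5.12 mm


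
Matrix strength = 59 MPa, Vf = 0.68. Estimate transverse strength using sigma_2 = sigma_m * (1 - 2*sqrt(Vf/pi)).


factor = 1 - 2*sqrt(0.68/pi) = 0.0695
sigma_2 = 59 * 0.0695 = 4.1 MPa

4.1 MPa


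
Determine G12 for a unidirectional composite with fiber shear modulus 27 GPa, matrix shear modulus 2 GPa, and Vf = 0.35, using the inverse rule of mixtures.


1/G12 = Vf/Gf + (1-Vf)/Gm = 0.35/27 + 0.65/2
G12 = 2.96 GPa

2.96 GPa


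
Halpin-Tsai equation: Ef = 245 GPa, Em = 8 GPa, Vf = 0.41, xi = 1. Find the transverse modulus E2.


eta = (Ef/Em - 1)/(Ef/Em + xi) = (30.625 - 1)/(30.625 + 1) = 0.9368
E2 = Em*(1+xi*eta*Vf)/(1-eta*Vf) = 17.98 GPa

17.98 GPa


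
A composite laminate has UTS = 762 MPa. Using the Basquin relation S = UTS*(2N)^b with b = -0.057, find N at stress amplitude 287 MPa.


N = 0.5 * (S/UTS)^(1/b) = 0.5 * (287/762)^(1/-0.057) = 1.3767e+07 cycles

1.3767e+07 cycles


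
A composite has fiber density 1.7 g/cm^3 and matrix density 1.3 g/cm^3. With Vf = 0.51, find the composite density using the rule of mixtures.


rho_c = rho_f*Vf + rho_m*(1-Vf) = 1.7*0.51 + 1.3*0.49 = 1.504 g/cm^3

1.504 g/cm^3


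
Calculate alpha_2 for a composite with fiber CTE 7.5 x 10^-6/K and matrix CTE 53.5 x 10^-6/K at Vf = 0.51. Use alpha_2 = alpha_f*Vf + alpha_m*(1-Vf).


alpha_2 = alpha_f*Vf + alpha_m*(1-Vf) = 7.5*0.51 + 53.5*0.49 = 30.0 x 10^-6/K

30.0 x 10^-6/K


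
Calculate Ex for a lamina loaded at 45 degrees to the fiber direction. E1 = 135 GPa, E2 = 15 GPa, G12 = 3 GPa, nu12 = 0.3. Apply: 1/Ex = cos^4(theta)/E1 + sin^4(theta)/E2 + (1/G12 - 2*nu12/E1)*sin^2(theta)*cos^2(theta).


cos^4(45) = 0.25, sin^4(45) = 0.25, sin^2(45)*cos^2(45) = 0.25
1/G12 - 2*nu12/E1 = 1/3 - 2*0.3/135 = 0.328889 GPa^-1
1/Ex = 0.25/135 + 0.25/15 + 0.328889*0.25 = 0.1007407 GPa^-1
Ex = 9.93 GPa

9.93 GPa


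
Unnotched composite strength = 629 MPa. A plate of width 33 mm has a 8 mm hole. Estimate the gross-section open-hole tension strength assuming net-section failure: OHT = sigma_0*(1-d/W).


OHT = sigma_0*(1-d/W) = 629*(1-8/33) = 476.5 MPa

476.5 MPa


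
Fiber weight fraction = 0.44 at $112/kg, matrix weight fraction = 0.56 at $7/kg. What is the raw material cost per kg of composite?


Cost = cost_f*Wf + cost_m*Wm = 112*0.44 + 7*0.56 = $53.2/kg

$53.2/kg


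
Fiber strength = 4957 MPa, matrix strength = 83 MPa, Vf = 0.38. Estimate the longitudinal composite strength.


sigma_1 = sigma_f*Vf + sigma_m*(1-Vf) = 4957*0.38 + 83*0.62 = 1935.1 MPa

1935.1 MPa


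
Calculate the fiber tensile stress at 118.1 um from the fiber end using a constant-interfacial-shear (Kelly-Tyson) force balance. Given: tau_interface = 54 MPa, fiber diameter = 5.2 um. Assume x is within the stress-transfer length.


Force balance: sigma_f * (pi*d^2/4) = tau * (pi*d) * x  ->  sigma_f = 4 * tau * x / d
sigma_f = 4 * 54 * 118.1 / 5.2 = 4905.7 MPa

4905.7 MPa


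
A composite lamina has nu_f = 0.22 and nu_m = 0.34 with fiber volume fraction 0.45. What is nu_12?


nu_12 = nu_f*Vf + nu_m*(1-Vf) = 0.22*0.45 + 0.34*0.55 = 0.286

0.286


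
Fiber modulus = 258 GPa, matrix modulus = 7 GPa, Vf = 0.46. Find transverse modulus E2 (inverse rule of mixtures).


1/E2 = Vf/Ef + (1-Vf)/Em = 0.46/258 + 0.54/7
E2 = 12.67 GPa

12.67 GPa


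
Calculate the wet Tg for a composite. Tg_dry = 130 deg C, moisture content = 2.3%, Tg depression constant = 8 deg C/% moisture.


Tg_wet = Tg_dry - k*moisture = 130 - 8*2.3 = 111.6 deg C

111.6 deg C


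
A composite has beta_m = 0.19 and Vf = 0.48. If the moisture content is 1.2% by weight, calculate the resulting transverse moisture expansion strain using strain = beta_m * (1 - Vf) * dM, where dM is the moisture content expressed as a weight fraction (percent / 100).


dM = 1.2/100 = 0.012
strain = beta_m * (1-Vf) * dM = 0.19 * 0.52 * 0.012 = 0.0011856

0.0011856


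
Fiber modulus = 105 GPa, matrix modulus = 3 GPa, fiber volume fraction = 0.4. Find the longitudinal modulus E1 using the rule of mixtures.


E1 = Ef*Vf + Em*(1-Vf) = 105*0.4 + 3*0.6 = 43.8 GPa

43.8 GPa


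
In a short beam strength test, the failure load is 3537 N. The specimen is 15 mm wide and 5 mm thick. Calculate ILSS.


ILSS = 3F/(4bh) = 3*3537/(4*15*5) = 35.37 MPa

35.37 MPa


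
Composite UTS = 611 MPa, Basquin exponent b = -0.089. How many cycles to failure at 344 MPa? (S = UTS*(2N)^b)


N = 0.5 * (S/UTS)^(1/b) = 0.5 * (344/611)^(1/-0.089) = 317.7951 cycles

317.7951 cycles


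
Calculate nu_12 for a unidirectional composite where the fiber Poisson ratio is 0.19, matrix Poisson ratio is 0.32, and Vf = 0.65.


nu_12 = nu_f*Vf + nu_m*(1-Vf) = 0.19*0.65 + 0.32*0.35 = 0.2355

0.2355


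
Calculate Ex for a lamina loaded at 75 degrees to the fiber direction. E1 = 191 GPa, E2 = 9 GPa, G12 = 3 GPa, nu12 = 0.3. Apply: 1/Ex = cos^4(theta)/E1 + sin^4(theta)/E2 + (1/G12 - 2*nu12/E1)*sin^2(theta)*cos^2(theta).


cos^4(75) = 0.004487, sin^4(75) = 0.870513, sin^2(75)*cos^2(75) = 0.0625
1/G12 - 2*nu12/E1 = 1/3 - 2*0.3/191 = 0.330192 GPa^-1
1/Ex = 0.004487/191 + 0.870513/9 + 0.330192*0.0625 = 0.1173841 GPa^-1
Ex = 8.52 GPa

8.52 GPa


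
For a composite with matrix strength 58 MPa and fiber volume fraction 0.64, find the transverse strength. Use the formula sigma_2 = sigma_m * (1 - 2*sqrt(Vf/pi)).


factor = 1 - 2*sqrt(0.64/pi) = 0.0973
sigma_2 = 58 * 0.0973 = 5.64 MPa

5.64 MPa


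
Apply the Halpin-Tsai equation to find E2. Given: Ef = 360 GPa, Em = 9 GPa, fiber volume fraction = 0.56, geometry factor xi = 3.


eta = (Ef/Em - 1)/(Ef/Em + xi) = (40.0 - 1)/(40.0 + 3) = 0.907
E2 = Em*(1+xi*eta*Vf)/(1-eta*Vf) = 46.16 GPa

46.16 GPa


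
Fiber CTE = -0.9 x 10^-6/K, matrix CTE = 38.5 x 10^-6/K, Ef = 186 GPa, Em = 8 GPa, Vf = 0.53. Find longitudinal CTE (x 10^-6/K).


E1 = Ef*Vf + Em*(1-Vf) = 102.34
alpha_1 = (alpha_f*Ef*Vf + alpha_m*Em*(1-Vf))/E1 = 0.55 x 10^-6/K

0.55 x 10^-6/K


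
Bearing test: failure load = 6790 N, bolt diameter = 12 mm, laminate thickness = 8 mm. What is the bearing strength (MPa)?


sigma_br = F/(d*h) = 6790/(12*8) = 70.7 MPa

70.7 MPa


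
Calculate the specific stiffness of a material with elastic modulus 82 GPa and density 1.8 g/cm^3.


Specific stiffness = E/rho = 82/1.8 = 45.6 GPa/(g/cm^3)

45.6 GPa/(g/cm^3)


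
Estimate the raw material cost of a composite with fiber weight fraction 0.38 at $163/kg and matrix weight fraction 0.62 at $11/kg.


Cost = cost_f*Wf + cost_m*Wm = 163*0.38 + 11*0.62 = $68.76/kg

$68.76/kg


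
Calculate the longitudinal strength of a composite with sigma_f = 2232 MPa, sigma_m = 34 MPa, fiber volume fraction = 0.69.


sigma_1 = sigma_f*Vf + sigma_m*(1-Vf) = 2232*0.69 + 34*0.31 = 1550.6 MPa

1550.6 MPa


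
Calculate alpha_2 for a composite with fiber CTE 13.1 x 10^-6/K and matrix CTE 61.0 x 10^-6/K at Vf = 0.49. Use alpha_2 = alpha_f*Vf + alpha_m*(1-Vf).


alpha_2 = alpha_f*Vf + alpha_m*(1-Vf) = 13.1*0.49 + 61.0*0.51 = 37.5 x 10^-6/K

37.5 x 10^-6/K


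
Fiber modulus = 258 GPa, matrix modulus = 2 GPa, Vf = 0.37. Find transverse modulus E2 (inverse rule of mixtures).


1/E2 = Vf/Ef + (1-Vf)/Em = 0.37/258 + 0.63/2
E2 = 3.16 GPa

3.16 GPa


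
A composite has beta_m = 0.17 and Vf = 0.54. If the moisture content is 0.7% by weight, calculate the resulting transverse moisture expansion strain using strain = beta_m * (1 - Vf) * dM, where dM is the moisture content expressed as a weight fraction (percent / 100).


dM = 0.7/100 = 0.007
strain = beta_m * (1-Vf) * dM = 0.17 * 0.46 * 0.007 = 0.0005474

0.0005474


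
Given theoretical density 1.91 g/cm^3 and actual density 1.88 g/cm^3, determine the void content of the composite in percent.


Void% = (rho_theo - rho_actual)/rho_theo * 100 = (1.91 - 1.88)/1.91 * 100 = 1.57%

1.57%


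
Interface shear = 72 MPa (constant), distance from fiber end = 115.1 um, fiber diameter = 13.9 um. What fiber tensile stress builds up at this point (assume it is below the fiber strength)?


Force balance: sigma_f * (pi*d^2/4) = tau * (pi*d) * x  ->  sigma_f = 4 * tau * x / d
sigma_f = 4 * 72 * 115.1 / 13.9 = 2384.8 MPa

2384.8 MPa


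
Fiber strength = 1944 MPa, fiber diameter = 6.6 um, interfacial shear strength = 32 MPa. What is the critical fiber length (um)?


Lc = sigma_f * d / (2 * tau_i) = 1944 * 6.6 / (2 * 32) = 200.5 um

200.5 um


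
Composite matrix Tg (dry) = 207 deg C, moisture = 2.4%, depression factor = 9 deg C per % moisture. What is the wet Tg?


Tg_wet = Tg_dry - k*moisture = 207 - 9*2.4 = 185.4 deg C

185.4 deg C


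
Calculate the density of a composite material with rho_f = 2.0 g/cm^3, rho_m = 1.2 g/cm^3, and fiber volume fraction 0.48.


rho_c = rho_f*Vf + rho_m*(1-Vf) = 2.0*0.48 + 1.2*0.52 = 1.584 g/cm^3

1.584 g/cm^3


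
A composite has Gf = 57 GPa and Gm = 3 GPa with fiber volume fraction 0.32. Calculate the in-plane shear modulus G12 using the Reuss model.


1/G12 = Vf/Gf + (1-Vf)/Gm = 0.32/57 + 0.68/3
G12 = 4.31 GPa

4.31 GPa


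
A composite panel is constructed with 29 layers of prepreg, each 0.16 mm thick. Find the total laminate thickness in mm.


h = n * t_ply = 29 * 0.16 = 4.64 mm

4.64 mm


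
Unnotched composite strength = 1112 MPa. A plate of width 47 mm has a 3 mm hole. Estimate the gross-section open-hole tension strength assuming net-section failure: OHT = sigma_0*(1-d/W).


OHT = sigma_0*(1-d/W) = 1112*(1-3/47) = 1041.0 MPa

1041.0 MPa


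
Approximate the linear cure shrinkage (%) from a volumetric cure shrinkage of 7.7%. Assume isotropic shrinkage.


Linear shrinkage ≈ vol_shrink/3 = 7.7/3 = 2.567%

2.567%


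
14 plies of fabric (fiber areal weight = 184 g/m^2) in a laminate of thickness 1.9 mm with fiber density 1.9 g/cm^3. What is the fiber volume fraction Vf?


Vf = n * FAW / (rho_f * h * 1000) = 14 * 184 / (1.9 * 1.9 * 1000) = 0.7136

0.7136


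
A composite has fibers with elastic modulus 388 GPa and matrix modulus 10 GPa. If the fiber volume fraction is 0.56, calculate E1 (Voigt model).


E1 = Ef*Vf + Em*(1-Vf) = 388*0.56 + 10*0.44 = 221.68 GPa

221.68 GPa


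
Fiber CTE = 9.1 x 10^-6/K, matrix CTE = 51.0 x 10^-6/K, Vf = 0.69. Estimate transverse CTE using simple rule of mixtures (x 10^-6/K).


alpha_2 = alpha_f*Vf + alpha_m*(1-Vf) = 9.1*0.69 + 51.0*0.31 = 22.1 x 10^-6/K

22.1 x 10^-6/K


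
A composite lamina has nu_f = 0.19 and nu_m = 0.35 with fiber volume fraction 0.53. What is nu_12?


nu_12 = nu_f*Vf + nu_m*(1-Vf) = 0.19*0.53 + 0.35*0.47 = 0.2652

0.2652


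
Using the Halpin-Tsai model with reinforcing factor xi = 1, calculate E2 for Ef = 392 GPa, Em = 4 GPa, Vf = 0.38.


eta = (Ef/Em - 1)/(Ef/Em + xi) = (98.0 - 1)/(98.0 + 1) = 0.9798
E2 = Em*(1+xi*eta*Vf)/(1-eta*Vf) = 8.75 GPa

8.75 GPa


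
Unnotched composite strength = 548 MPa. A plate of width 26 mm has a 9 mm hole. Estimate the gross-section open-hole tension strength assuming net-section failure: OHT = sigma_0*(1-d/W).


OHT = sigma_0*(1-d/W) = 548*(1-9/26) = 358.3 MPa

358.3 MPa


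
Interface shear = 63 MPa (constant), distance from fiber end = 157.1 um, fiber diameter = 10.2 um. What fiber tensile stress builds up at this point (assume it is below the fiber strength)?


Force balance: sigma_f * (pi*d^2/4) = tau * (pi*d) * x  ->  sigma_f = 4 * tau * x / d
sigma_f = 4 * 63 * 157.1 / 10.2 = 3881.3 MPa

3881.3 MPa


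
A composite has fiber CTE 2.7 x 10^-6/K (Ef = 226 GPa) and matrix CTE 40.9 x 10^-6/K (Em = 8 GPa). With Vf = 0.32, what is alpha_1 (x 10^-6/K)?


E1 = Ef*Vf + Em*(1-Vf) = 77.76
alpha_1 = (alpha_f*Ef*Vf + alpha_m*Em*(1-Vf))/E1 = 5.37 x 10^-6/K

5.37 x 10^-6/K


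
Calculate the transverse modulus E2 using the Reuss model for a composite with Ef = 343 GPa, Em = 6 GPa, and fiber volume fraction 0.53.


1/E2 = Vf/Ef + (1-Vf)/Em = 0.53/343 + 0.47/6
E2 = 12.52 GPa

12.52 GPa


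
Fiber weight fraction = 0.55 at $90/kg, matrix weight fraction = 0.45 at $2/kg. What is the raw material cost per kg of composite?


Cost = cost_f*Wf + cost_m*Wm = 90*0.55 + 2*0.45 = $50.4/kg

$50.4/kg


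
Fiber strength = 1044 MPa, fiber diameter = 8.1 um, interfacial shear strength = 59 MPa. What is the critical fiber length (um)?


Lc = sigma_f * d / (2 * tau_i) = 1044 * 8.1 / (2 * 59) = 71.7 um

71.7 um


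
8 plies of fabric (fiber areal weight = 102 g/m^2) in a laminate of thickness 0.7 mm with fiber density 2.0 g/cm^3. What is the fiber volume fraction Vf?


Vf = n * FAW / (rho_f * h * 1000) = 8 * 102 / (2.0 * 0.7 * 1000) = 0.5829

0.5829


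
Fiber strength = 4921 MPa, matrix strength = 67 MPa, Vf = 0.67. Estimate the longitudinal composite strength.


sigma_1 = sigma_f*Vf + sigma_m*(1-Vf) = 4921*0.67 + 67*0.33 = 3319.2 MPa

3319.2 MPa


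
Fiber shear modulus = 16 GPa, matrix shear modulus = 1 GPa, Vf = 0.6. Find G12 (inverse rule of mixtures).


1/G12 = Vf/Gf + (1-Vf)/Gm = 0.6/16 + 0.4/1
G12 = 2.29 GPa

2.29 GPa


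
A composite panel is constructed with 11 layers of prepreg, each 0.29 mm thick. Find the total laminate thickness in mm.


h = n * t_ply = 11 * 0.29 = 3.19 mm

3.19 mm


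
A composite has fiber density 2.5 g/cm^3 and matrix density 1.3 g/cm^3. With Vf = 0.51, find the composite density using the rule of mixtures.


rho_c = rho_f*Vf + rho_m*(1-Vf) = 2.5*0.51 + 1.3*0.49 = 1.912 g/cm^3

1.912 g/cm^3


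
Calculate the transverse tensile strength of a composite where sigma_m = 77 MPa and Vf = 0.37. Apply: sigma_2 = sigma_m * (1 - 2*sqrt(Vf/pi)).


factor = 1 - 2*sqrt(0.37/pi) = 0.3136
sigma_2 = 77 * 0.3136 = 24.15 MPa

24.15 MPa


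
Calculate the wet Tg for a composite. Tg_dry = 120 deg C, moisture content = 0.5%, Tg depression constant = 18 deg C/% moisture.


Tg_wet = Tg_dry - k*moisture = 120 - 18*0.5 = 111.0 deg C

111.0 deg C


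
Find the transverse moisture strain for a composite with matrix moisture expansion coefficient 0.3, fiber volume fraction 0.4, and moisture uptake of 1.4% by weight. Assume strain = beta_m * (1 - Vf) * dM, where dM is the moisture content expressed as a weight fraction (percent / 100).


dM = 1.4/100 = 0.014
strain = beta_m * (1-Vf) * dM = 0.3 * 0.6 * 0.014 = 0.00252

0.00252


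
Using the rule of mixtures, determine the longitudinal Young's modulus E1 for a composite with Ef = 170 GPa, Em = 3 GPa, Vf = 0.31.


E1 = Ef*Vf + Em*(1-Vf) = 170*0.31 + 3*0.69 = 54.77 GPa

54.77 GPa


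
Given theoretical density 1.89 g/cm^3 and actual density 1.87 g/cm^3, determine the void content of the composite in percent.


Void% = (rho_theo - rho_actual)/rho_theo * 100 = (1.89 - 1.87)/1.89 * 100 = 1.06%

1.06%


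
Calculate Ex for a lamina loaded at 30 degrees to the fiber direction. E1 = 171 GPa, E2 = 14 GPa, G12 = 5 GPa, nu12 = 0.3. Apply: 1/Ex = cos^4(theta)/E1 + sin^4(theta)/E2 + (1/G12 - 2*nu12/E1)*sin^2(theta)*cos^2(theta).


cos^4(30) = 0.5625, sin^4(30) = 0.0625, sin^2(30)*cos^2(30) = 0.1875
1/G12 - 2*nu12/E1 = 1/5 - 2*0.3/171 = 0.196491 GPa^-1
1/Ex = 0.5625/171 + 0.0625/14 + 0.196491*0.1875 = 0.0445959 GPa^-1
Ex = 22.42 GPa

22.42 GPa


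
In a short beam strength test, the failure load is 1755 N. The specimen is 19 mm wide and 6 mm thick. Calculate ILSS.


ILSS = 3F/(4bh) = 3*1755/(4*19*6) = 11.55 MPa

11.55 MPa


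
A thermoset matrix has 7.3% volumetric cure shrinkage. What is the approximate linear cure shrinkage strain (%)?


Linear shrinkage ≈ vol_shrink/3 = 7.3/3 = 2.433%

2.433%


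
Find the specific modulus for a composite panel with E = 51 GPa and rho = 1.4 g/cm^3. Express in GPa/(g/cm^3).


Specific stiffness = E/rho = 51/1.4 = 36.4 GPa/(g/cm^3)

36.4 GPa/(g/cm^3)


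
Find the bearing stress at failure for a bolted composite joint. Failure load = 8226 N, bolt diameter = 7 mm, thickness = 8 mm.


sigma_br = F/(d*h) = 8226/(7*8) = 146.9 MPa

146.9 MPa


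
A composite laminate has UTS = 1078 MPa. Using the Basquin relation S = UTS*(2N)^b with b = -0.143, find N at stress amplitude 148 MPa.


N = 0.5 * (S/UTS)^(1/b) = 0.5 * (148/1078)^(1/-0.143) = 536338.3526 cycles

536338.3526 cycles


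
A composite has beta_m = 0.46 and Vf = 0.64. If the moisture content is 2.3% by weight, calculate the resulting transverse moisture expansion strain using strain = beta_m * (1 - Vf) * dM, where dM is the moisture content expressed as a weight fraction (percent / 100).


dM = 2.3/100 = 0.023
strain = beta_m * (1-Vf) * dM = 0.46 * 0.36 * 0.023 = 0.0038088

0.0038088


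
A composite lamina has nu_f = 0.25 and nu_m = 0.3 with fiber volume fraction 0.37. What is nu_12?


nu_12 = nu_f*Vf + nu_m*(1-Vf) = 0.25*0.37 + 0.3*0.63 = 0.2815

0.2815


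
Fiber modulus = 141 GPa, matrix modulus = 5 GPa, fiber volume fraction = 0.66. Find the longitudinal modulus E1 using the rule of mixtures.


E1 = Ef*Vf + Em*(1-Vf) = 141*0.66 + 5*0.34 = 94.76 GPa

94.76 GPa


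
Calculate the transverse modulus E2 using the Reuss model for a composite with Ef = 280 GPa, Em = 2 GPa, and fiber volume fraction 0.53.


1/E2 = Vf/Ef + (1-Vf)/Em = 0.53/280 + 0.47/2
E2 = 4.22 GPa

4.22 GPa


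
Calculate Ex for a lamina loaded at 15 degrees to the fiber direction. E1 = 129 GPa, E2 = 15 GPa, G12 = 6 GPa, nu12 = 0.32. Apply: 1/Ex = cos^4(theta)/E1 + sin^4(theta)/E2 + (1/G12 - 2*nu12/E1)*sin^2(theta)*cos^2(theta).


cos^4(15) = 0.870513, sin^4(15) = 0.004487, sin^2(15)*cos^2(15) = 0.0625
1/G12 - 2*nu12/E1 = 1/6 - 2*0.32/129 = 0.161705 GPa^-1
1/Ex = 0.870513/129 + 0.004487/15 + 0.161705*0.0625 = 0.0171539 GPa^-1
Ex = 58.3 GPa

58.3 GPa


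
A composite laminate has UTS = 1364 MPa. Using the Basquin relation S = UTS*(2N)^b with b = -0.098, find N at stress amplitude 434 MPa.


N = 0.5 * (S/UTS)^(1/b) = 0.5 * (434/1364)^(1/-0.098) = 59389.7144 cycles

59389.7144 cycles


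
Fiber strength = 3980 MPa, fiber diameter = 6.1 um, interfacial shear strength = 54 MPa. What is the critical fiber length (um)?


Lc = sigma_f * d / (2 * tau_i) = 3980 * 6.1 / (2 * 54) = 224.8 um

224.8 um


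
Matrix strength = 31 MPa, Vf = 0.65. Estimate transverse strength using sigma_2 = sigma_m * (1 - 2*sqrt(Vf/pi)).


factor = 1 - 2*sqrt(0.65/pi) = 0.0903
sigma_2 = 31 * 0.0903 = 2.8 MPa

2.8 MPa


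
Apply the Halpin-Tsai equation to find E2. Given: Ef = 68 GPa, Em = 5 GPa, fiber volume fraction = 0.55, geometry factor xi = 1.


eta = (Ef/Em - 1)/(Ef/Em + xi) = (13.6 - 1)/(13.6 + 1) = 0.863
E2 = Em*(1+xi*eta*Vf)/(1-eta*Vf) = 14.04 GPa

14.04 GPa


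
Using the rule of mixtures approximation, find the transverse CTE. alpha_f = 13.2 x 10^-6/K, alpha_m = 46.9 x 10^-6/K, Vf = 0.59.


alpha_2 = alpha_f*Vf + alpha_m*(1-Vf) = 13.2*0.59 + 46.9*0.41 = 27.0 x 10^-6/K

27.0 x 10^-6/K


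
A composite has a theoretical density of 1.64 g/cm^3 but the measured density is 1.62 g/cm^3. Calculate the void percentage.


Void% = (rho_theo - rho_actual)/rho_theo * 100 = (1.64 - 1.62)/1.64 * 100 = 1.22%

1.22%


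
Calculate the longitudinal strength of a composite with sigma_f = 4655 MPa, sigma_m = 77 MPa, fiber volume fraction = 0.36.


sigma_1 = sigma_f*Vf + sigma_m*(1-Vf) = 4655*0.36 + 77*0.64 = 1725.1 MPa

1725.1 MPa


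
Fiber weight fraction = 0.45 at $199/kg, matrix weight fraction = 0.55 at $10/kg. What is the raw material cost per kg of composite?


Cost = cost_f*Wf + cost_m*Wm = 199*0.45 + 10*0.55 = $95.05/kg

$95.05/kg


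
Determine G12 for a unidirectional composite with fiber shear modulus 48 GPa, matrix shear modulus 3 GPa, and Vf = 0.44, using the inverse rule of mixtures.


1/G12 = Vf/Gf + (1-Vf)/Gm = 0.44/48 + 0.56/3
G12 = 5.11 GPa

5.11 GPa


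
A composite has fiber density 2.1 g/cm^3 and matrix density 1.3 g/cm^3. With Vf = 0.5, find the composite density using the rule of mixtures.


rho_c = rho_f*Vf + rho_m*(1-Vf) = 2.1*0.5 + 1.3*0.5 = 1.7 g/cm^3

1.7 g/cm^3


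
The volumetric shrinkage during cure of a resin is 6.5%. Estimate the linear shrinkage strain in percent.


Linear shrinkage ≈ vol_shrink/3 = 6.5/3 = 2.167%

2.167%


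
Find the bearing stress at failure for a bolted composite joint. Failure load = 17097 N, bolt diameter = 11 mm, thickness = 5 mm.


sigma_br = F/(d*h) = 17097/(11*5) = 310.9 MPa

310.9 MPa


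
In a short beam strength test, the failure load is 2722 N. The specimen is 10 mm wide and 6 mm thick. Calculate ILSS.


ILSS = 3F/(4bh) = 3*2722/(4*10*6) = 34.03 MPa

34.03 MPa


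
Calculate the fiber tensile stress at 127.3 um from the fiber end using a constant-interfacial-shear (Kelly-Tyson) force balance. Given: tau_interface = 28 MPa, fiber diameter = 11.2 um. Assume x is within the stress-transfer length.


Force balance: sigma_f * (pi*d^2/4) = tau * (pi*d) * x  ->  sigma_f = 4 * tau * x / d
sigma_f = 4 * 28 * 127.3 / 11.2 = 1273.0 MPa

1273.0 MPa


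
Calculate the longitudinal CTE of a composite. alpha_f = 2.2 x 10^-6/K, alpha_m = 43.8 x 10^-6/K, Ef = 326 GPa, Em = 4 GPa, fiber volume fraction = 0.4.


E1 = Ef*Vf + Em*(1-Vf) = 132.8
alpha_1 = (alpha_f*Ef*Vf + alpha_m*Em*(1-Vf))/E1 = 2.95 x 10^-6/K

2.95 x 10^-6/K


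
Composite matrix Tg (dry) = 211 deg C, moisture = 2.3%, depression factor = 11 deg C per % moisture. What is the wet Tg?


Tg_wet = Tg_dry - k*moisture = 211 - 11*2.3 = 185.7 deg C

185.7 deg C


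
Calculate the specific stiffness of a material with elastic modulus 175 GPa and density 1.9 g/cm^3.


Specific stiffness = E/rho = 175/1.9 = 92.1 GPa/(g/cm^3)

92.1 GPa/(g/cm^3)


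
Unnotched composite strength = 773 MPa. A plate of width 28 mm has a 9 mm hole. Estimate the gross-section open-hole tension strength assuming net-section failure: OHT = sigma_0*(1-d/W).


OHT = sigma_0*(1-d/W) = 773*(1-9/28) = 524.5 MPa

524.5 MPa


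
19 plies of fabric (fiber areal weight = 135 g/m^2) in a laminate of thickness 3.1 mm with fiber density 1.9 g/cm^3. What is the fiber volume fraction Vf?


Vf = n * FAW / (rho_f * h * 1000) = 19 * 135 / (1.9 * 3.1 * 1000) = 0.4355

0.4355


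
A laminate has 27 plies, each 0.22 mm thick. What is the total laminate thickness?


h = n * t_ply = 27 * 0.22 = 5.94 mm

5.94 mm


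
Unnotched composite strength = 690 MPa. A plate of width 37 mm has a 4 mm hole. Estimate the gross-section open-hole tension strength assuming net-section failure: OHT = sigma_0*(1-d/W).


OHT = sigma_0*(1-d/W) = 690*(1-4/37) = 615.4 MPa

615.4 MPa


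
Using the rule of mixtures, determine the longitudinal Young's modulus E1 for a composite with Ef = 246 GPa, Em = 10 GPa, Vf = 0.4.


E1 = Ef*Vf + Em*(1-Vf) = 246*0.4 + 10*0.6 = 104.4 GPa

104.4 GPa


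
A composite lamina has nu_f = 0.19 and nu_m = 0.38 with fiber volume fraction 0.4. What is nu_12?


nu_12 = nu_f*Vf + nu_m*(1-Vf) = 0.19*0.4 + 0.38*0.6 = 0.304

0.304


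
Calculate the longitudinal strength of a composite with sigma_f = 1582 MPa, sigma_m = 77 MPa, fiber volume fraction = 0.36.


sigma_1 = sigma_f*Vf + sigma_m*(1-Vf) = 1582*0.36 + 77*0.64 = 618.8 MPa

618.8 MPa


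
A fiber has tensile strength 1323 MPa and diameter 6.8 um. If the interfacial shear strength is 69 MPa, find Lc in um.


Lc = sigma_f * d / (2 * tau_i) = 1323 * 6.8 / (2 * 69) = 65.2 um

65.2 um


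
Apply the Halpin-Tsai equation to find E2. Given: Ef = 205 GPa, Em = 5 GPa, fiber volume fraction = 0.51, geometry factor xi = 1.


eta = (Ef/Em - 1)/(Ef/Em + xi) = (41.0 - 1)/(41.0 + 1) = 0.9524
E2 = Em*(1+xi*eta*Vf)/(1-eta*Vf) = 14.44 GPa

14.44 GPa


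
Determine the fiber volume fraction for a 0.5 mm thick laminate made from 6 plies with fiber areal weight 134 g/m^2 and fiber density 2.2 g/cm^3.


Vf = n * FAW / (rho_f * h * 1000) = 6 * 134 / (2.2 * 0.5 * 1000) = 0.7309

0.7309


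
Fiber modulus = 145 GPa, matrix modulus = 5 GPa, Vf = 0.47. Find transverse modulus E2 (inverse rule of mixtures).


1/E2 = Vf/Ef + (1-Vf)/Em = 0.47/145 + 0.53/5
E2 = 9.15 GPa

9.15 GPa


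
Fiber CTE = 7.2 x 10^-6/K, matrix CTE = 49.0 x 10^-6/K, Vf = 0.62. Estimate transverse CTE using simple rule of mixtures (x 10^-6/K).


alpha_2 = alpha_f*Vf + alpha_m*(1-Vf) = 7.2*0.62 + 49.0*0.38 = 23.1 x 10^-6/K

23.1 x 10^-6/K


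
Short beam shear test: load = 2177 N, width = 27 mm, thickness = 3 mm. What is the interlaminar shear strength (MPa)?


ILSS = 3F/(4bh) = 3*2177/(4*27*3) = 20.16 MPa

20.16 MPa


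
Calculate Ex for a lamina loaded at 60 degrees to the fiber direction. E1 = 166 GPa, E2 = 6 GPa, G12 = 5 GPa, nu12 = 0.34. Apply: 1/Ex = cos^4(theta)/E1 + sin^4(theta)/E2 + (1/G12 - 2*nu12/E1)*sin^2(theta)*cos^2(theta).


cos^4(60) = 0.0625, sin^4(60) = 0.5625, sin^2(60)*cos^2(60) = 0.1875
1/G12 - 2*nu12/E1 = 1/5 - 2*0.34/166 = 0.195904 GPa^-1
1/Ex = 0.0625/166 + 0.5625/6 + 0.195904*0.1875 = 0.1308584 GPa^-1
Ex = 7.64 GPa

7.64 GPa


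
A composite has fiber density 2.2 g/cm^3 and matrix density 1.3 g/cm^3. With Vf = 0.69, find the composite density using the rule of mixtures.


rho_c = rho_f*Vf + rho_m*(1-Vf) = 2.2*0.69 + 1.3*0.31 = 1.921 g/cm^3

1.921 g/cm^3


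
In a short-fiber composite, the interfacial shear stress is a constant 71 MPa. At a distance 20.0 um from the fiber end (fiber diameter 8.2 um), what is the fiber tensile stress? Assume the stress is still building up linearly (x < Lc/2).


Force balance: sigma_f * (pi*d^2/4) = tau * (pi*d) * x  ->  sigma_f = 4 * tau * x / d
sigma_f = 4 * 71 * 20.0 / 8.2 = 692.7 MPa

692.7 MPa


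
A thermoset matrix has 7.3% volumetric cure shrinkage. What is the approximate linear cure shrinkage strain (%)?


Linear shrinkage ≈ vol_shrink/3 = 7.3/3 = 2.433%

2.433%


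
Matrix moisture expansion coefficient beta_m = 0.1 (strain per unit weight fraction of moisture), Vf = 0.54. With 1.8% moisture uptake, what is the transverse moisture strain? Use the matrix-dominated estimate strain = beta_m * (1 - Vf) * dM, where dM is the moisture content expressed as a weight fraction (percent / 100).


dM = 1.8/100 = 0.018
strain = beta_m * (1-Vf) * dM = 0.1 * 0.46 * 0.018 = 0.000828

0.000828
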